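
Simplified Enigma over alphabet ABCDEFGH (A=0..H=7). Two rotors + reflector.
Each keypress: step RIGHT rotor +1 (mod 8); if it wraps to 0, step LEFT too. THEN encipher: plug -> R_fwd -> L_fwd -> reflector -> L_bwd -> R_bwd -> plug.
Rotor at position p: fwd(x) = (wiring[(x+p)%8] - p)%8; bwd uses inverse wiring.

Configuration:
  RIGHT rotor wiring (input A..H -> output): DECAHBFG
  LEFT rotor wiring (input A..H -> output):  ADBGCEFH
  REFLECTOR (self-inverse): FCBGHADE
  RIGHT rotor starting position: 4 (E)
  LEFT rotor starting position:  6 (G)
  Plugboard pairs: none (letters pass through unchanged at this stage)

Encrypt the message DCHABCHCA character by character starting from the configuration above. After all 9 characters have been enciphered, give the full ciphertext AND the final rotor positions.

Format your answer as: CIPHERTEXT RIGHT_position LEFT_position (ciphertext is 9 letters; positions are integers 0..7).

Char 1 ('D'): step: R->5, L=6; D->plug->D->R->G->L->E->refl->H->L'->A->R'->B->plug->B
Char 2 ('C'): step: R->6, L=6; C->plug->C->R->F->L->A->refl->F->L'->D->R'->H->plug->H
Char 3 ('H'): step: R->7, L=6; H->plug->H->R->G->L->E->refl->H->L'->A->R'->F->plug->F
Char 4 ('A'): step: R->0, L->7 (L advanced); A->plug->A->R->D->L->C->refl->B->L'->B->R'->F->plug->F
Char 5 ('B'): step: R->1, L=7; B->plug->B->R->B->L->B->refl->C->L'->D->R'->A->plug->A
Char 6 ('C'): step: R->2, L=7; C->plug->C->R->F->L->D->refl->G->L'->H->R'->D->plug->D
Char 7 ('H'): step: R->3, L=7; H->plug->H->R->H->L->G->refl->D->L'->F->R'->A->plug->A
Char 8 ('C'): step: R->4, L=7; C->plug->C->R->B->L->B->refl->C->L'->D->R'->A->plug->A
Char 9 ('A'): step: R->5, L=7; A->plug->A->R->E->L->H->refl->E->L'->C->R'->H->plug->H
Final: ciphertext=BHFFADAAH, RIGHT=5, LEFT=7

Answer: BHFFADAAH 5 7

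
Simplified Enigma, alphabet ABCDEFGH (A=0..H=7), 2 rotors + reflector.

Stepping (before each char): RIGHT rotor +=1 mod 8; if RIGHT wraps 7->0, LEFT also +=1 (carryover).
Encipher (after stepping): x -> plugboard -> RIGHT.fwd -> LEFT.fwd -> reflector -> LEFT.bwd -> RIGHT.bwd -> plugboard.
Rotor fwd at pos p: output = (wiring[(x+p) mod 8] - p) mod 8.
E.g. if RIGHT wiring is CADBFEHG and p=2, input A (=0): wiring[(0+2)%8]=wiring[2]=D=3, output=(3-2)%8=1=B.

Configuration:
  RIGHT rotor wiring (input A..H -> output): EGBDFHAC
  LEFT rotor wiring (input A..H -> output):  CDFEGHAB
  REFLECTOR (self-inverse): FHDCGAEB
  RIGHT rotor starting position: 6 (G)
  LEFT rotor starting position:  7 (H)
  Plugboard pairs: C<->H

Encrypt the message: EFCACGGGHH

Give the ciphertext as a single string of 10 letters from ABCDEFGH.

Answer: FEDDBCAFBA

Derivation:
Char 1 ('E'): step: R->7, L=7; E->plug->E->R->E->L->F->refl->A->L'->G->R'->F->plug->F
Char 2 ('F'): step: R->0, L->0 (L advanced); F->plug->F->R->H->L->B->refl->H->L'->F->R'->E->plug->E
Char 3 ('C'): step: R->1, L=0; C->plug->H->R->D->L->E->refl->G->L'->E->R'->D->plug->D
Char 4 ('A'): step: R->2, L=0; A->plug->A->R->H->L->B->refl->H->L'->F->R'->D->plug->D
Char 5 ('C'): step: R->3, L=0; C->plug->H->R->G->L->A->refl->F->L'->C->R'->B->plug->B
Char 6 ('G'): step: R->4, L=0; G->plug->G->R->F->L->H->refl->B->L'->H->R'->H->plug->C
Char 7 ('G'): step: R->5, L=0; G->plug->G->R->G->L->A->refl->F->L'->C->R'->A->plug->A
Char 8 ('G'): step: R->6, L=0; G->plug->G->R->H->L->B->refl->H->L'->F->R'->F->plug->F
Char 9 ('H'): step: R->7, L=0; H->plug->C->R->H->L->B->refl->H->L'->F->R'->B->plug->B
Char 10 ('H'): step: R->0, L->1 (L advanced); H->plug->C->R->B->L->E->refl->G->L'->E->R'->A->plug->A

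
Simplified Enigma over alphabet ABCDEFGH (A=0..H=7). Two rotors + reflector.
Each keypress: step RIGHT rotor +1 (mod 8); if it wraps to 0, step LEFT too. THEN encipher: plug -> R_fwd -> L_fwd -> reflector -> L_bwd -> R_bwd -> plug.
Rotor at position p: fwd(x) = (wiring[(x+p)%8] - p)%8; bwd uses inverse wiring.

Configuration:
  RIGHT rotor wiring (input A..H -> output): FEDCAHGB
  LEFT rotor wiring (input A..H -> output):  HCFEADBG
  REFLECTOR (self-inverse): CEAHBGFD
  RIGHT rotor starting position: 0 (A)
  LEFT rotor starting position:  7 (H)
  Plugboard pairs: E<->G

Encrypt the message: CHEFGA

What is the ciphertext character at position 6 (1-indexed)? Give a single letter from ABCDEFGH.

Char 1 ('C'): step: R->1, L=7; C->plug->C->R->B->L->A->refl->C->L'->H->R'->D->plug->D
Char 2 ('H'): step: R->2, L=7; H->plug->H->R->C->L->D->refl->H->L'->A->R'->B->plug->B
Char 3 ('E'): step: R->3, L=7; E->plug->G->R->B->L->A->refl->C->L'->H->R'->A->plug->A
Char 4 ('F'): step: R->4, L=7; F->plug->F->R->A->L->H->refl->D->L'->C->R'->C->plug->C
Char 5 ('G'): step: R->5, L=7; G->plug->E->R->H->L->C->refl->A->L'->B->R'->B->plug->B
Char 6 ('A'): step: R->6, L=7; A->plug->A->R->A->L->H->refl->D->L'->C->R'->G->plug->E

E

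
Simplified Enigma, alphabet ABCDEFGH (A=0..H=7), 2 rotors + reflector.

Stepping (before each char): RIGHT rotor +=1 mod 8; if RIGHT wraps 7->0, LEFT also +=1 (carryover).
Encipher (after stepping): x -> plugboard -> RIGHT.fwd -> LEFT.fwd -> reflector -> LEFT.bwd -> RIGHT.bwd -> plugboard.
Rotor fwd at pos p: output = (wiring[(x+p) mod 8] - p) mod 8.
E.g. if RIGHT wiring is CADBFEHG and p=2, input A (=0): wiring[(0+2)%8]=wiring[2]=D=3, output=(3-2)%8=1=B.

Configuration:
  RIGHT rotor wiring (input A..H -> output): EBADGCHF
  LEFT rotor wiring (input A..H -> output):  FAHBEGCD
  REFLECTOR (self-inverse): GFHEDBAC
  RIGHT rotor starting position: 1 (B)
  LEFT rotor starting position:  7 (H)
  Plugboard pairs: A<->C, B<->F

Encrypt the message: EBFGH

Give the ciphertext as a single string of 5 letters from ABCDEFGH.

Char 1 ('E'): step: R->2, L=7; E->plug->E->R->F->L->F->refl->B->L'->C->R'->G->plug->G
Char 2 ('B'): step: R->3, L=7; B->plug->F->R->B->L->G->refl->A->L'->D->R'->B->plug->F
Char 3 ('F'): step: R->4, L=7; F->plug->B->R->G->L->H->refl->C->L'->E->R'->G->plug->G
Char 4 ('G'): step: R->5, L=7; G->plug->G->R->G->L->H->refl->C->L'->E->R'->E->plug->E
Char 5 ('H'): step: R->6, L=7; H->plug->H->R->E->L->C->refl->H->L'->G->R'->C->plug->A

Answer: GFGEA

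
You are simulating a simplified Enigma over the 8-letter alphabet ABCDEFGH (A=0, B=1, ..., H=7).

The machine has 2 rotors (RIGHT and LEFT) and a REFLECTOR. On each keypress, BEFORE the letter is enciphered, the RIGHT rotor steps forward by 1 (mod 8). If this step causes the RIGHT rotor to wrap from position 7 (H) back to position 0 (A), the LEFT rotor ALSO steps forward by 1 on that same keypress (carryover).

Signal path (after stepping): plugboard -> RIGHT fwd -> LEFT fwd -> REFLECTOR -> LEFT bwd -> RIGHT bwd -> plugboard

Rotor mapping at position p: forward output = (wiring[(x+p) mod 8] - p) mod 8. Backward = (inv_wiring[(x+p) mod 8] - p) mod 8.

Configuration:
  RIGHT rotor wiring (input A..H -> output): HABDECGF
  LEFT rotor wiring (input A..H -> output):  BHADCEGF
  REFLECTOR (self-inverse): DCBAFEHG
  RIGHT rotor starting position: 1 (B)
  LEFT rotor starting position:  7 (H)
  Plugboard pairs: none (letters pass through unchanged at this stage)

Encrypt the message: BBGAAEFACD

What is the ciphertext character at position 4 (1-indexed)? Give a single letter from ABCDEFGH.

Char 1 ('B'): step: R->2, L=7; B->plug->B->R->B->L->C->refl->B->L'->D->R'->F->plug->F
Char 2 ('B'): step: R->3, L=7; B->plug->B->R->B->L->C->refl->B->L'->D->R'->D->plug->D
Char 3 ('G'): step: R->4, L=7; G->plug->G->R->F->L->D->refl->A->L'->C->R'->C->plug->C
Char 4 ('A'): step: R->5, L=7; A->plug->A->R->F->L->D->refl->A->L'->C->R'->D->plug->D

D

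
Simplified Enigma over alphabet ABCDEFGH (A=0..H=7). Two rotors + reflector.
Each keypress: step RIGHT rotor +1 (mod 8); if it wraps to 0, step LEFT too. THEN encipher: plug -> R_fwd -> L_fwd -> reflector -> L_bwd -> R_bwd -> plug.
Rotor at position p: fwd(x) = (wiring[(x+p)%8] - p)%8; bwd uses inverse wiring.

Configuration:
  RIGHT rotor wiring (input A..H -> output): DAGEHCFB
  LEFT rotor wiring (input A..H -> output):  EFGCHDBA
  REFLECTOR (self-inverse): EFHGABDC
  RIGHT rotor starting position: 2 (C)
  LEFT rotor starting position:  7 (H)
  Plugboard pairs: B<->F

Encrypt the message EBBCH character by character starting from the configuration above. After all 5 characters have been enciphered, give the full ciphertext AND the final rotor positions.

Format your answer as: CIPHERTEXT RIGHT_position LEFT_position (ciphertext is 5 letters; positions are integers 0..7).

Char 1 ('E'): step: R->3, L=7; E->plug->E->R->G->L->E->refl->A->L'->F->R'->G->plug->G
Char 2 ('B'): step: R->4, L=7; B->plug->F->R->E->L->D->refl->G->L'->C->R'->G->plug->G
Char 3 ('B'): step: R->5, L=7; B->plug->F->R->B->L->F->refl->B->L'->A->R'->B->plug->F
Char 4 ('C'): step: R->6, L=7; C->plug->C->R->F->L->A->refl->E->L'->G->R'->F->plug->B
Char 5 ('H'): step: R->7, L=7; H->plug->H->R->G->L->E->refl->A->L'->F->R'->E->plug->E
Final: ciphertext=GGFBE, RIGHT=7, LEFT=7

Answer: GGFBE 7 7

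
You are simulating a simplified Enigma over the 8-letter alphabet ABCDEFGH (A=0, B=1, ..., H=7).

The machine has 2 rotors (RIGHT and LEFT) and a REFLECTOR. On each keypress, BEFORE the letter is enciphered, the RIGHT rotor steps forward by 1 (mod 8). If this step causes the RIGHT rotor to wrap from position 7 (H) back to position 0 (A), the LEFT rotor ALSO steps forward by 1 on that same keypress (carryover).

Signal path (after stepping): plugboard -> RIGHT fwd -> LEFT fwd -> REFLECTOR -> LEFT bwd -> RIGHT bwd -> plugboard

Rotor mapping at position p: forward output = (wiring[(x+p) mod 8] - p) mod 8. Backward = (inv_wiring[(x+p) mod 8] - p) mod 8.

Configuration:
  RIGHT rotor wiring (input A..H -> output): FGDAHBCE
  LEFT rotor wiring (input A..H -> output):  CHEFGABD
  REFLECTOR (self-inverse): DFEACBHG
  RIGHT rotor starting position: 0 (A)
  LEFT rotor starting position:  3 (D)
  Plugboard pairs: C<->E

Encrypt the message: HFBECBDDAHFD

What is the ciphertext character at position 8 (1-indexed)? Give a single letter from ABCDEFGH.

Char 1 ('H'): step: R->1, L=3; H->plug->H->R->E->L->A->refl->D->L'->B->R'->F->plug->F
Char 2 ('F'): step: R->2, L=3; F->plug->F->R->C->L->F->refl->B->L'->H->R'->D->plug->D
Char 3 ('B'): step: R->3, L=3; B->plug->B->R->E->L->A->refl->D->L'->B->R'->E->plug->C
Char 4 ('E'): step: R->4, L=3; E->plug->C->R->G->L->E->refl->C->L'->A->R'->D->plug->D
Char 5 ('C'): step: R->5, L=3; C->plug->E->R->B->L->D->refl->A->L'->E->R'->A->plug->A
Char 6 ('B'): step: R->6, L=3; B->plug->B->R->G->L->E->refl->C->L'->A->R'->D->plug->D
Char 7 ('D'): step: R->7, L=3; D->plug->D->R->E->L->A->refl->D->L'->B->R'->E->plug->C
Char 8 ('D'): step: R->0, L->4 (L advanced); D->plug->D->R->A->L->C->refl->E->L'->B->R'->F->plug->F

F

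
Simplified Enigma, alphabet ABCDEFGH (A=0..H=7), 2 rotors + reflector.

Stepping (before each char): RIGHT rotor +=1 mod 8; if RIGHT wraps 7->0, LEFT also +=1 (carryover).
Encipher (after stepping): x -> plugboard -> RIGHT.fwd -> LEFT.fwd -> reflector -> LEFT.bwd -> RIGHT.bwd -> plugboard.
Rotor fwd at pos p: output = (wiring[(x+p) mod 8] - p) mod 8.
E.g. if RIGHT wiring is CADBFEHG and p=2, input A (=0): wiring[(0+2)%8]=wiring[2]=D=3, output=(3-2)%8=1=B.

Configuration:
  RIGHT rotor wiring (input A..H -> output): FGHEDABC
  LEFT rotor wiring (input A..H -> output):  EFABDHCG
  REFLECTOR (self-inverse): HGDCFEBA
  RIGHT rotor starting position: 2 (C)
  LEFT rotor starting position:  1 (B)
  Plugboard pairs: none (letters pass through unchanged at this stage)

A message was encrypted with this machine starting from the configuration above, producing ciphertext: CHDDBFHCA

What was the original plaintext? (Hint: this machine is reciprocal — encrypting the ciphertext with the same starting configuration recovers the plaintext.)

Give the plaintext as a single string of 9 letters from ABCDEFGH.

Answer: HDHFDHGHH

Derivation:
Char 1 ('C'): step: R->3, L=1; C->plug->C->R->F->L->B->refl->G->L'->E->R'->H->plug->H
Char 2 ('H'): step: R->4, L=1; H->plug->H->R->A->L->E->refl->F->L'->G->R'->D->plug->D
Char 3 ('D'): step: R->5, L=1; D->plug->D->R->A->L->E->refl->F->L'->G->R'->H->plug->H
Char 4 ('D'): step: R->6, L=1; D->plug->D->R->A->L->E->refl->F->L'->G->R'->F->plug->F
Char 5 ('B'): step: R->7, L=1; B->plug->B->R->G->L->F->refl->E->L'->A->R'->D->plug->D
Char 6 ('F'): step: R->0, L->2 (L advanced); F->plug->F->R->A->L->G->refl->B->L'->C->R'->H->plug->H
Char 7 ('H'): step: R->1, L=2; H->plug->H->R->E->L->A->refl->H->L'->B->R'->G->plug->G
Char 8 ('C'): step: R->2, L=2; C->plug->C->R->B->L->H->refl->A->L'->E->R'->H->plug->H
Char 9 ('A'): step: R->3, L=2; A->plug->A->R->B->L->H->refl->A->L'->E->R'->H->plug->H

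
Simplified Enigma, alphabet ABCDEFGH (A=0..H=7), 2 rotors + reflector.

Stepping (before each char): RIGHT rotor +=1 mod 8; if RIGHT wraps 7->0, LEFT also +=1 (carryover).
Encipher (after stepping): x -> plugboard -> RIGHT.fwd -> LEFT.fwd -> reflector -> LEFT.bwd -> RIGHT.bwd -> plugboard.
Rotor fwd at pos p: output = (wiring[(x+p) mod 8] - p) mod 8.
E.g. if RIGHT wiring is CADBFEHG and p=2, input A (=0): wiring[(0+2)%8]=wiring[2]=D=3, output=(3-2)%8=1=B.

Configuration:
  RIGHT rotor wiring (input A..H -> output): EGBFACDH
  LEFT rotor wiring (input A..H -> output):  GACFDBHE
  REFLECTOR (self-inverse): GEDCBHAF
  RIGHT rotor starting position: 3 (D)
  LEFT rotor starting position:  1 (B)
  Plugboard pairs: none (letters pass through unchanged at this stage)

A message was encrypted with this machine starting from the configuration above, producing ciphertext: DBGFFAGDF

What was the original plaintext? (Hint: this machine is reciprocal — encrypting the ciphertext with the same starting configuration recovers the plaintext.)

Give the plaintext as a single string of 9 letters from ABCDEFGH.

Char 1 ('D'): step: R->4, L=1; D->plug->D->R->D->L->C->refl->D->L'->G->R'->B->plug->B
Char 2 ('B'): step: R->5, L=1; B->plug->B->R->G->L->D->refl->C->L'->D->R'->H->plug->H
Char 3 ('G'): step: R->6, L=1; G->plug->G->R->C->L->E->refl->B->L'->B->R'->B->plug->B
Char 4 ('F'): step: R->7, L=1; F->plug->F->R->B->L->B->refl->E->L'->C->R'->D->plug->D
Char 5 ('F'): step: R->0, L->2 (L advanced); F->plug->F->R->C->L->B->refl->E->L'->G->R'->B->plug->B
Char 6 ('A'): step: R->1, L=2; A->plug->A->R->F->L->C->refl->D->L'->B->R'->E->plug->E
Char 7 ('G'): step: R->2, L=2; G->plug->G->R->C->L->B->refl->E->L'->G->R'->C->plug->C
Char 8 ('D'): step: R->3, L=2; D->plug->D->R->A->L->A->refl->G->L'->H->R'->C->plug->C
Char 9 ('F'): step: R->4, L=2; F->plug->F->R->C->L->B->refl->E->L'->G->R'->B->plug->B

Answer: BHBDBECCB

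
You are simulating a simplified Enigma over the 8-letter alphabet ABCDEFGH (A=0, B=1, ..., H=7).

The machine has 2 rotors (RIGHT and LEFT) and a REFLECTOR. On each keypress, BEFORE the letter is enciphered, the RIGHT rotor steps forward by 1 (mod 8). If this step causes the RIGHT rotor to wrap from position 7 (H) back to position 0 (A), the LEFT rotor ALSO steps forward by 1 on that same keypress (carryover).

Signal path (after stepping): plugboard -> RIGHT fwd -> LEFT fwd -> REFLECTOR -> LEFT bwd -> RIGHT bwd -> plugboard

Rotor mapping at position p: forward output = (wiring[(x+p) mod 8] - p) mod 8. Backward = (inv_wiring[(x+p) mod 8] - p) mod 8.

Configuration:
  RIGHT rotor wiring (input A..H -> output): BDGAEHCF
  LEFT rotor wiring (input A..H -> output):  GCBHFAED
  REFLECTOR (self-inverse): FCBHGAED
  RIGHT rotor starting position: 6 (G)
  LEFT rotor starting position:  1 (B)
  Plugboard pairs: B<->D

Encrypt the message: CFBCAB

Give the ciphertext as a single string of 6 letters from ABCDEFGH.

Answer: FAEECF

Derivation:
Char 1 ('C'): step: R->7, L=1; C->plug->C->R->E->L->H->refl->D->L'->F->R'->F->plug->F
Char 2 ('F'): step: R->0, L->2 (L advanced); F->plug->F->R->H->L->A->refl->F->L'->B->R'->A->plug->A
Char 3 ('B'): step: R->1, L=2; B->plug->D->R->D->L->G->refl->E->L'->G->R'->E->plug->E
Char 4 ('C'): step: R->2, L=2; C->plug->C->R->C->L->D->refl->H->L'->A->R'->E->plug->E
Char 5 ('A'): step: R->3, L=2; A->plug->A->R->F->L->B->refl->C->L'->E->R'->C->plug->C
Char 6 ('B'): step: R->4, L=2; B->plug->D->R->B->L->F->refl->A->L'->H->R'->F->plug->F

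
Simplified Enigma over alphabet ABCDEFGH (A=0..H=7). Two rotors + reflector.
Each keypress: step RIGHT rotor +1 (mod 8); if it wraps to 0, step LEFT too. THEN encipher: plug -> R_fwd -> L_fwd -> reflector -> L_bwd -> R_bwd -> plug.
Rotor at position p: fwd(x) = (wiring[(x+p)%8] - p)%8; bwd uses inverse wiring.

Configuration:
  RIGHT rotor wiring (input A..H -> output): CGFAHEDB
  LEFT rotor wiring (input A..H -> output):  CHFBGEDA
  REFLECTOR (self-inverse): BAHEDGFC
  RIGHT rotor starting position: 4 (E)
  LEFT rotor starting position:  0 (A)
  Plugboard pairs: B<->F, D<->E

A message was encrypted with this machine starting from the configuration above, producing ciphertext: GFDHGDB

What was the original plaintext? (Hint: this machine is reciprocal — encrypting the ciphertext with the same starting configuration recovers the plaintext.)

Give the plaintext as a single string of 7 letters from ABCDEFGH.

Answer: ADBBDHH

Derivation:
Char 1 ('G'): step: R->5, L=0; G->plug->G->R->D->L->B->refl->A->L'->H->R'->A->plug->A
Char 2 ('F'): step: R->6, L=0; F->plug->B->R->D->L->B->refl->A->L'->H->R'->E->plug->D
Char 3 ('D'): step: R->7, L=0; D->plug->E->R->B->L->H->refl->C->L'->A->R'->F->plug->B
Char 4 ('H'): step: R->0, L->1 (L advanced); H->plug->H->R->B->L->E->refl->D->L'->E->R'->F->plug->B
Char 5 ('G'): step: R->1, L=1; G->plug->G->R->A->L->G->refl->F->L'->D->R'->E->plug->D
Char 6 ('D'): step: R->2, L=1; D->plug->E->R->B->L->E->refl->D->L'->E->R'->H->plug->H
Char 7 ('B'): step: R->3, L=1; B->plug->F->R->H->L->B->refl->A->L'->C->R'->H->plug->H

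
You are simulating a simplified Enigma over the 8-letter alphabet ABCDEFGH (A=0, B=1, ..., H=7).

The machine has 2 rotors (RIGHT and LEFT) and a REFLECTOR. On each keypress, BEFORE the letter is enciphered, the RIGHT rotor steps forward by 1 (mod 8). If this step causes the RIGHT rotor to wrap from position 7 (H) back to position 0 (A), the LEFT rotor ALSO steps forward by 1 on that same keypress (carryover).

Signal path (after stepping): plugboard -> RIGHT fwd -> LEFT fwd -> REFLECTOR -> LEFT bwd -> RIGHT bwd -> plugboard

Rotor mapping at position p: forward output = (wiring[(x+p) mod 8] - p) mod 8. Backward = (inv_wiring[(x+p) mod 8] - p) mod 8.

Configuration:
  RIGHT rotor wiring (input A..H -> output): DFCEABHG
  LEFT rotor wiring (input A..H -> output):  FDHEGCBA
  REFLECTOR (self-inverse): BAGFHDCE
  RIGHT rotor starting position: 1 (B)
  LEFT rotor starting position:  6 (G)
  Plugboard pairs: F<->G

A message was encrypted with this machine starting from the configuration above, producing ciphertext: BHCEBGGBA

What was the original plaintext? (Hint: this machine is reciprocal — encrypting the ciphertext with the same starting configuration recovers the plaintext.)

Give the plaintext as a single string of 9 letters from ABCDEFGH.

Char 1 ('B'): step: R->2, L=6; B->plug->B->R->C->L->H->refl->E->L'->H->R'->D->plug->D
Char 2 ('H'): step: R->3, L=6; H->plug->H->R->H->L->E->refl->H->L'->C->R'->G->plug->F
Char 3 ('C'): step: R->4, L=6; C->plug->C->R->D->L->F->refl->D->L'->A->R'->H->plug->H
Char 4 ('E'): step: R->5, L=6; E->plug->E->R->A->L->D->refl->F->L'->D->R'->H->plug->H
Char 5 ('B'): step: R->6, L=6; B->plug->B->R->A->L->D->refl->F->L'->D->R'->H->plug->H
Char 6 ('G'): step: R->7, L=6; G->plug->F->R->B->L->C->refl->G->L'->F->R'->E->plug->E
Char 7 ('G'): step: R->0, L->7 (L advanced); G->plug->F->R->B->L->G->refl->C->L'->H->R'->G->plug->F
Char 8 ('B'): step: R->1, L=7; B->plug->B->R->B->L->G->refl->C->L'->H->R'->D->plug->D
Char 9 ('A'): step: R->2, L=7; A->plug->A->R->A->L->B->refl->A->L'->D->R'->H->plug->H

Answer: DFHHHEFDH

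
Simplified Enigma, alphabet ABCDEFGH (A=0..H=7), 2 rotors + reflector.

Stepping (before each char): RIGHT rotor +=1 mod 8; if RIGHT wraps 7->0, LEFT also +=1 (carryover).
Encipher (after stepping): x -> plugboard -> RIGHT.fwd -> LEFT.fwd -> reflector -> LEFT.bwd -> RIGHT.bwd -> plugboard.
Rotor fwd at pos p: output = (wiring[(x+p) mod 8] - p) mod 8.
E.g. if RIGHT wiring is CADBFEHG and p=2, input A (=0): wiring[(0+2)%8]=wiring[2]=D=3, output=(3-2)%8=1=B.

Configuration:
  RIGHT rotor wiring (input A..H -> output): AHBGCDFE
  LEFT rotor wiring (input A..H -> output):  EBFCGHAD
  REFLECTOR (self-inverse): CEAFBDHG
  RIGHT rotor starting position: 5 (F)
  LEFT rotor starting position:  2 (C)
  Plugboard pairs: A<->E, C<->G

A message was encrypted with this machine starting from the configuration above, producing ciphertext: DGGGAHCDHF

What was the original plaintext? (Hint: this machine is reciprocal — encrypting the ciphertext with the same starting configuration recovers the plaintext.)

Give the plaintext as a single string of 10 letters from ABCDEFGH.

Char 1 ('D'): step: R->6, L=2; D->plug->D->R->B->L->A->refl->C->L'->G->R'->B->plug->B
Char 2 ('G'): step: R->7, L=2; G->plug->C->R->A->L->D->refl->F->L'->D->R'->F->plug->F
Char 3 ('G'): step: R->0, L->3 (L advanced); G->plug->C->R->B->L->D->refl->F->L'->D->R'->F->plug->F
Char 4 ('G'): step: R->1, L=3; G->plug->C->R->F->L->B->refl->E->L'->C->R'->E->plug->A
Char 5 ('A'): step: R->2, L=3; A->plug->E->R->D->L->F->refl->D->L'->B->R'->D->plug->D
Char 6 ('H'): step: R->3, L=3; H->plug->H->R->G->L->G->refl->H->L'->A->R'->C->plug->G
Char 7 ('C'): step: R->4, L=3; C->plug->G->R->F->L->B->refl->E->L'->C->R'->H->plug->H
Char 8 ('D'): step: R->5, L=3; D->plug->D->R->D->L->F->refl->D->L'->B->R'->G->plug->C
Char 9 ('H'): step: R->6, L=3; H->plug->H->R->F->L->B->refl->E->L'->C->R'->C->plug->G
Char 10 ('F'): step: R->7, L=3; F->plug->F->R->D->L->F->refl->D->L'->B->R'->B->plug->B

Answer: BFFADGHCGB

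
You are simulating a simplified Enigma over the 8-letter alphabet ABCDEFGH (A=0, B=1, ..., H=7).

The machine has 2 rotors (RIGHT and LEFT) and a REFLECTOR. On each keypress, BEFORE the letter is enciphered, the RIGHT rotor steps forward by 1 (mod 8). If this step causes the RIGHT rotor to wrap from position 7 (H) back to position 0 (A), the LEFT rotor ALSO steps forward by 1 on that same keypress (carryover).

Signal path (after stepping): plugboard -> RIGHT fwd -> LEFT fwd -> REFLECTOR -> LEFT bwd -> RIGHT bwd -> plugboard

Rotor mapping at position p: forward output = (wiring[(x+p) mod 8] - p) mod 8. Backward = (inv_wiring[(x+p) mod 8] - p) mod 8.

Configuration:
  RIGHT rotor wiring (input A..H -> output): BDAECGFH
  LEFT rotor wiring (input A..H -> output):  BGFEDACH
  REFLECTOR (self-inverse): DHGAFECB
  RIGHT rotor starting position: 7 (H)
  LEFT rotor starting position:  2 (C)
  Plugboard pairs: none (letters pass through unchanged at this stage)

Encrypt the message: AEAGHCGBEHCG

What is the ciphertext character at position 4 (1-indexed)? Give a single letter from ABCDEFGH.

Char 1 ('A'): step: R->0, L->3 (L advanced); A->plug->A->R->B->L->A->refl->D->L'->G->R'->F->plug->F
Char 2 ('E'): step: R->1, L=3; E->plug->E->R->F->L->G->refl->C->L'->H->R'->B->plug->B
Char 3 ('A'): step: R->2, L=3; A->plug->A->R->G->L->D->refl->A->L'->B->R'->H->plug->H
Char 4 ('G'): step: R->3, L=3; G->plug->G->R->A->L->B->refl->H->L'->D->R'->C->plug->C

C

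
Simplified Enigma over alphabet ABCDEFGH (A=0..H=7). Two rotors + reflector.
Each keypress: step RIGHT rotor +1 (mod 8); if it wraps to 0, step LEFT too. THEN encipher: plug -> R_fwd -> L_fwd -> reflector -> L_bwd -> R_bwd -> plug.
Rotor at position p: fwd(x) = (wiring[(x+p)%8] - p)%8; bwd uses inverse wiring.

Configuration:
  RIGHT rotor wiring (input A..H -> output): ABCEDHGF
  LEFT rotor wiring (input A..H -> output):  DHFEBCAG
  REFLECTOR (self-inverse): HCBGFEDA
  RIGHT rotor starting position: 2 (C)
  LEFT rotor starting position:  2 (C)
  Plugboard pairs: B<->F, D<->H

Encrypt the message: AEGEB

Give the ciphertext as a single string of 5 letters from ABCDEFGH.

Answer: GDBAG

Derivation:
Char 1 ('A'): step: R->3, L=2; A->plug->A->R->B->L->C->refl->B->L'->G->R'->G->plug->G
Char 2 ('E'): step: R->4, L=2; E->plug->E->R->E->L->G->refl->D->L'->A->R'->H->plug->D
Char 3 ('G'): step: R->5, L=2; G->plug->G->R->H->L->F->refl->E->L'->F->R'->F->plug->B
Char 4 ('E'): step: R->6, L=2; E->plug->E->R->E->L->G->refl->D->L'->A->R'->A->plug->A
Char 5 ('B'): step: R->7, L=2; B->plug->F->R->E->L->G->refl->D->L'->A->R'->G->plug->G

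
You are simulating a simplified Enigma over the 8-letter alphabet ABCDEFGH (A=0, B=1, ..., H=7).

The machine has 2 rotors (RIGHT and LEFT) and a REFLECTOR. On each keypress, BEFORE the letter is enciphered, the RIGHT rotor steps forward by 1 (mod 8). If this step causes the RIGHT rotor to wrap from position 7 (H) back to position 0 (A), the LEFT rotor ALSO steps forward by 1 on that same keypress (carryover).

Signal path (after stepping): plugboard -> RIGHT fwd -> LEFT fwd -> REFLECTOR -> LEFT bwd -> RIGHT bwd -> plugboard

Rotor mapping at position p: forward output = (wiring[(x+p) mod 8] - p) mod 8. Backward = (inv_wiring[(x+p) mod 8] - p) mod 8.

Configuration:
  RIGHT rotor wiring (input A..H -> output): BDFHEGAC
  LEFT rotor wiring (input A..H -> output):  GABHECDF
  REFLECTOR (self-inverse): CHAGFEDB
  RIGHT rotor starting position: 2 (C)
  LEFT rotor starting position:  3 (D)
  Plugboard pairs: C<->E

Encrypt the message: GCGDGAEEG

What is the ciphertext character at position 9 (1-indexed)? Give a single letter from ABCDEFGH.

Char 1 ('G'): step: R->3, L=3; G->plug->G->R->A->L->E->refl->F->L'->G->R'->F->plug->F
Char 2 ('C'): step: R->4, L=3; C->plug->E->R->F->L->D->refl->G->L'->H->R'->F->plug->F
Char 3 ('G'): step: R->5, L=3; G->plug->G->R->C->L->H->refl->B->L'->B->R'->A->plug->A
Char 4 ('D'): step: R->6, L=3; D->plug->D->R->F->L->D->refl->G->L'->H->R'->E->plug->C
Char 5 ('G'): step: R->7, L=3; G->plug->G->R->H->L->G->refl->D->L'->F->R'->F->plug->F
Char 6 ('A'): step: R->0, L->4 (L advanced); A->plug->A->R->B->L->G->refl->D->L'->H->R'->D->plug->D
Char 7 ('E'): step: R->1, L=4; E->plug->C->R->G->L->F->refl->E->L'->F->R'->E->plug->C
Char 8 ('E'): step: R->2, L=4; E->plug->C->R->C->L->H->refl->B->L'->D->R'->A->plug->A
Char 9 ('G'): step: R->3, L=4; G->plug->G->R->A->L->A->refl->C->L'->E->R'->A->plug->A

A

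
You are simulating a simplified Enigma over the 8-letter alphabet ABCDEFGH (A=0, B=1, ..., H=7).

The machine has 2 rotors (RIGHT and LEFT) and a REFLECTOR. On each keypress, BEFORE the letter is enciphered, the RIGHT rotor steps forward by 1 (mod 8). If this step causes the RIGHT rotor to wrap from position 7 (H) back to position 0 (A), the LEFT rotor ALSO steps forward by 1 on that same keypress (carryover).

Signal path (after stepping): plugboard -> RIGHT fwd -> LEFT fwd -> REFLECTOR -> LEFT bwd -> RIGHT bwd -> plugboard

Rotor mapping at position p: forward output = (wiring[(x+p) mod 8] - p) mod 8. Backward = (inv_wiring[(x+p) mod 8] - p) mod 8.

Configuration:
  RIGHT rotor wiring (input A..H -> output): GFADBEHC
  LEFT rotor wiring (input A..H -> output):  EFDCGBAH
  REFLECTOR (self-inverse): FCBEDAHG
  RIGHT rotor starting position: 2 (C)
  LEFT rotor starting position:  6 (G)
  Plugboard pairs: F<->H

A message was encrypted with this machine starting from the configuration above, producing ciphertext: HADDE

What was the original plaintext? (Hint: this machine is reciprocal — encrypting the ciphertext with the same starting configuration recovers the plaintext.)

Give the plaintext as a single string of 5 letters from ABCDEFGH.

Answer: GFEHC

Derivation:
Char 1 ('H'): step: R->3, L=6; H->plug->F->R->D->L->H->refl->G->L'->C->R'->G->plug->G
Char 2 ('A'): step: R->4, L=6; A->plug->A->R->F->L->E->refl->D->L'->H->R'->H->plug->F
Char 3 ('D'): step: R->5, L=6; D->plug->D->R->B->L->B->refl->C->L'->A->R'->E->plug->E
Char 4 ('D'): step: R->6, L=6; D->plug->D->R->H->L->D->refl->E->L'->F->R'->F->plug->H
Char 5 ('E'): step: R->7, L=6; E->plug->E->R->E->L->F->refl->A->L'->G->R'->C->plug->C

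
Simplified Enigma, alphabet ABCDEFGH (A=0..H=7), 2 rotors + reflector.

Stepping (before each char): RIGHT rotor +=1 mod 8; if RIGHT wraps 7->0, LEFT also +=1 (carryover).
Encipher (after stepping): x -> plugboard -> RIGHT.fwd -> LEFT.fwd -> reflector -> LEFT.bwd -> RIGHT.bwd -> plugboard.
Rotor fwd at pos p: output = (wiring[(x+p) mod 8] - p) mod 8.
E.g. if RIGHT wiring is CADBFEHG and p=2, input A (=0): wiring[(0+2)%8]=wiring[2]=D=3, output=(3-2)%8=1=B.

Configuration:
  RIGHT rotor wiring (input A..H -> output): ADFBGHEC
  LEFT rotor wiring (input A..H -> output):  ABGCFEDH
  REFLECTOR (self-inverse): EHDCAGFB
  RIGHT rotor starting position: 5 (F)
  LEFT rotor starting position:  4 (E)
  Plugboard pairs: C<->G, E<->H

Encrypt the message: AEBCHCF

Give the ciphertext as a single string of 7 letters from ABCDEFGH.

Answer: FFEHAFH

Derivation:
Char 1 ('A'): step: R->6, L=4; A->plug->A->R->G->L->C->refl->D->L'->D->R'->F->plug->F
Char 2 ('E'): step: R->7, L=4; E->plug->H->R->F->L->F->refl->G->L'->H->R'->F->plug->F
Char 3 ('B'): step: R->0, L->5 (L advanced); B->plug->B->R->D->L->D->refl->C->L'->C->R'->H->plug->E
Char 4 ('C'): step: R->1, L=5; C->plug->G->R->B->L->G->refl->F->L'->G->R'->E->plug->H
Char 5 ('H'): step: R->2, L=5; H->plug->E->R->C->L->C->refl->D->L'->D->R'->A->plug->A
Char 6 ('C'): step: R->3, L=5; C->plug->G->R->A->L->H->refl->B->L'->F->R'->F->plug->F
Char 7 ('F'): step: R->4, L=5; F->plug->F->R->H->L->A->refl->E->L'->E->R'->E->plug->H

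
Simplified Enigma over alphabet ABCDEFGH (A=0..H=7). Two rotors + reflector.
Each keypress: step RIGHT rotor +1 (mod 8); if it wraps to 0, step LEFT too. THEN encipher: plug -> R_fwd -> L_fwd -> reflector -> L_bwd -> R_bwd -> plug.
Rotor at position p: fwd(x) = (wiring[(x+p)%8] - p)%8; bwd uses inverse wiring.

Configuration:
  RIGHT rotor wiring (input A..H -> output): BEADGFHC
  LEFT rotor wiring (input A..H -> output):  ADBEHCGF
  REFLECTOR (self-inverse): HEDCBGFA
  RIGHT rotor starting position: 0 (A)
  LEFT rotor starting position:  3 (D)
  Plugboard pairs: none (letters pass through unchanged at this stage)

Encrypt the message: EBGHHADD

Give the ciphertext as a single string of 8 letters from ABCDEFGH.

Answer: AFAEAGHB

Derivation:
Char 1 ('E'): step: R->1, L=3; E->plug->E->R->E->L->C->refl->D->L'->D->R'->A->plug->A
Char 2 ('B'): step: R->2, L=3; B->plug->B->R->B->L->E->refl->B->L'->A->R'->F->plug->F
Char 3 ('G'): step: R->3, L=3; G->plug->G->R->B->L->E->refl->B->L'->A->R'->A->plug->A
Char 4 ('H'): step: R->4, L=3; H->plug->H->R->H->L->G->refl->F->L'->F->R'->E->plug->E
Char 5 ('H'): step: R->5, L=3; H->plug->H->R->B->L->E->refl->B->L'->A->R'->A->plug->A
Char 6 ('A'): step: R->6, L=3; A->plug->A->R->B->L->E->refl->B->L'->A->R'->G->plug->G
Char 7 ('D'): step: R->7, L=3; D->plug->D->R->B->L->E->refl->B->L'->A->R'->H->plug->H
Char 8 ('D'): step: R->0, L->4 (L advanced); D->plug->D->R->D->L->B->refl->E->L'->E->R'->B->plug->B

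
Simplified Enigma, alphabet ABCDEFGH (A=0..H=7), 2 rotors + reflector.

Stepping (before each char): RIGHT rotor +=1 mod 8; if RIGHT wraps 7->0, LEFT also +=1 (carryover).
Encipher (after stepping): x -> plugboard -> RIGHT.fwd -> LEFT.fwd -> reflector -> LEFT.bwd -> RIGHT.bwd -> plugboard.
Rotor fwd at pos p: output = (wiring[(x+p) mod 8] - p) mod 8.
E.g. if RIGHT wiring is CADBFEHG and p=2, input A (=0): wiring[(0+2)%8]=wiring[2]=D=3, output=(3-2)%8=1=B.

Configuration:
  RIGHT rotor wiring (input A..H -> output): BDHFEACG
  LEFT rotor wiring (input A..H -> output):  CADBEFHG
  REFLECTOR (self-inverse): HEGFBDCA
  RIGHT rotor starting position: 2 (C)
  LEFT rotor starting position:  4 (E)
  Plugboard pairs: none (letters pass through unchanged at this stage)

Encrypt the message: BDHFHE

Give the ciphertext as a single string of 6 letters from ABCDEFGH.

Char 1 ('B'): step: R->3, L=4; B->plug->B->R->B->L->B->refl->E->L'->F->R'->C->plug->C
Char 2 ('D'): step: R->4, L=4; D->plug->D->R->C->L->D->refl->F->L'->H->R'->F->plug->F
Char 3 ('H'): step: R->5, L=4; H->plug->H->R->H->L->F->refl->D->L'->C->R'->F->plug->F
Char 4 ('F'): step: R->6, L=4; F->plug->F->R->H->L->F->refl->D->L'->C->R'->H->plug->H
Char 5 ('H'): step: R->7, L=4; H->plug->H->R->D->L->C->refl->G->L'->E->R'->C->plug->C
Char 6 ('E'): step: R->0, L->5 (L advanced); E->plug->E->R->E->L->D->refl->F->L'->D->R'->B->plug->B

Answer: CFFHCB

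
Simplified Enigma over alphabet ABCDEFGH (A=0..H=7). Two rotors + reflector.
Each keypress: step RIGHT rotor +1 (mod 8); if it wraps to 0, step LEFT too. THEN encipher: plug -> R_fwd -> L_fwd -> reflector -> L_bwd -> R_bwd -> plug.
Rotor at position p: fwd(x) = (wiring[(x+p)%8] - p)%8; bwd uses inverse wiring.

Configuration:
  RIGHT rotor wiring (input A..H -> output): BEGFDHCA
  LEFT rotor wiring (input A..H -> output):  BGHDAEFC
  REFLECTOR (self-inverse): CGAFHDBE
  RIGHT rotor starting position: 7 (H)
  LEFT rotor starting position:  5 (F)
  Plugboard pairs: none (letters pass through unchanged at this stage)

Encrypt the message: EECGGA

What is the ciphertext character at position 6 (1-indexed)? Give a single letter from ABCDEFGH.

Char 1 ('E'): step: R->0, L->6 (L advanced); E->plug->E->R->D->L->A->refl->C->L'->G->R'->C->plug->C
Char 2 ('E'): step: R->1, L=6; E->plug->E->R->G->L->C->refl->A->L'->D->R'->A->plug->A
Char 3 ('C'): step: R->2, L=6; C->plug->C->R->B->L->E->refl->H->L'->A->R'->E->plug->E
Char 4 ('G'): step: R->3, L=6; G->plug->G->R->B->L->E->refl->H->L'->A->R'->B->plug->B
Char 5 ('G'): step: R->4, L=6; G->plug->G->R->C->L->D->refl->F->L'->F->R'->E->plug->E
Char 6 ('A'): step: R->5, L=6; A->plug->A->R->C->L->D->refl->F->L'->F->R'->B->plug->B

B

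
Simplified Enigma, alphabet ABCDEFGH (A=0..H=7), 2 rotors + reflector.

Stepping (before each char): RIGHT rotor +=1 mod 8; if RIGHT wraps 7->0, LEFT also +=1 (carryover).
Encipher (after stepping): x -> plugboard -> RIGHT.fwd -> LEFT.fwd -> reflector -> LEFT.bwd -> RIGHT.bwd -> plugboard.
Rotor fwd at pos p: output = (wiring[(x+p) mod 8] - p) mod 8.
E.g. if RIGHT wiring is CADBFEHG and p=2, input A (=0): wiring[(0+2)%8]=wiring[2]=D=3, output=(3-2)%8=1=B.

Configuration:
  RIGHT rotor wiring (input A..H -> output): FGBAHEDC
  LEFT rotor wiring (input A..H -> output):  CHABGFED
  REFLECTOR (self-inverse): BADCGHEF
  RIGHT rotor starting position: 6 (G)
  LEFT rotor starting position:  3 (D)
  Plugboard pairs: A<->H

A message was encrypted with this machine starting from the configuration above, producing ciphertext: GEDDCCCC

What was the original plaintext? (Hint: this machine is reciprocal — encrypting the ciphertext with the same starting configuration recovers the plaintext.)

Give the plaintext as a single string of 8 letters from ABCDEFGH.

Char 1 ('G'): step: R->7, L=3; G->plug->G->R->F->L->H->refl->F->L'->H->R'->C->plug->C
Char 2 ('E'): step: R->0, L->4 (L advanced); E->plug->E->R->H->L->F->refl->H->L'->D->R'->G->plug->G
Char 3 ('D'): step: R->1, L=4; D->plug->D->R->G->L->E->refl->G->L'->E->R'->H->plug->A
Char 4 ('D'): step: R->2, L=4; D->plug->D->R->C->L->A->refl->B->L'->B->R'->E->plug->E
Char 5 ('C'): step: R->3, L=4; C->plug->C->R->B->L->B->refl->A->L'->C->R'->F->plug->F
Char 6 ('C'): step: R->4, L=4; C->plug->C->R->H->L->F->refl->H->L'->D->R'->A->plug->H
Char 7 ('C'): step: R->5, L=4; C->plug->C->R->F->L->D->refl->C->L'->A->R'->D->plug->D
Char 8 ('C'): step: R->6, L=4; C->plug->C->R->H->L->F->refl->H->L'->D->R'->E->plug->E

Answer: CGAEFHDE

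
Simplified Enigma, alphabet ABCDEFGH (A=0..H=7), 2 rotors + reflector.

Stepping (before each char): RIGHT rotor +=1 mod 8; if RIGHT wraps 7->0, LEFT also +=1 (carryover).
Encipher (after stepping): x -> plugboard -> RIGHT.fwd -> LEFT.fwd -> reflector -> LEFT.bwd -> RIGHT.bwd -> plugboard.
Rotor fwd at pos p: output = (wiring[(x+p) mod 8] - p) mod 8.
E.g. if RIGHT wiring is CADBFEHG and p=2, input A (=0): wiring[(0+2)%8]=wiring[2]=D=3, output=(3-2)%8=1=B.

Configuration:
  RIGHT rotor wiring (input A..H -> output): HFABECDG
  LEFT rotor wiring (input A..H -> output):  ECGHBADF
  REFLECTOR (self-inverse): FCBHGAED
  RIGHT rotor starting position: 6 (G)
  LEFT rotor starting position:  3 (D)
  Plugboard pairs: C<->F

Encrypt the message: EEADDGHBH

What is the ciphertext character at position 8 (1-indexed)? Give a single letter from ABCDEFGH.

Char 1 ('E'): step: R->7, L=3; E->plug->E->R->C->L->F->refl->A->L'->D->R'->G->plug->G
Char 2 ('E'): step: R->0, L->4 (L advanced); E->plug->E->R->E->L->A->refl->F->L'->A->R'->C->plug->F
Char 3 ('A'): step: R->1, L=4; A->plug->A->R->E->L->A->refl->F->L'->A->R'->C->plug->F
Char 4 ('D'): step: R->2, L=4; D->plug->D->R->A->L->F->refl->A->L'->E->R'->F->plug->C
Char 5 ('D'): step: R->3, L=4; D->plug->D->R->A->L->F->refl->A->L'->E->R'->F->plug->C
Char 6 ('G'): step: R->4, L=4; G->plug->G->R->E->L->A->refl->F->L'->A->R'->A->plug->A
Char 7 ('H'): step: R->5, L=4; H->plug->H->R->H->L->D->refl->H->L'->C->R'->D->plug->D
Char 8 ('B'): step: R->6, L=4; B->plug->B->R->A->L->F->refl->A->L'->E->R'->H->plug->H

H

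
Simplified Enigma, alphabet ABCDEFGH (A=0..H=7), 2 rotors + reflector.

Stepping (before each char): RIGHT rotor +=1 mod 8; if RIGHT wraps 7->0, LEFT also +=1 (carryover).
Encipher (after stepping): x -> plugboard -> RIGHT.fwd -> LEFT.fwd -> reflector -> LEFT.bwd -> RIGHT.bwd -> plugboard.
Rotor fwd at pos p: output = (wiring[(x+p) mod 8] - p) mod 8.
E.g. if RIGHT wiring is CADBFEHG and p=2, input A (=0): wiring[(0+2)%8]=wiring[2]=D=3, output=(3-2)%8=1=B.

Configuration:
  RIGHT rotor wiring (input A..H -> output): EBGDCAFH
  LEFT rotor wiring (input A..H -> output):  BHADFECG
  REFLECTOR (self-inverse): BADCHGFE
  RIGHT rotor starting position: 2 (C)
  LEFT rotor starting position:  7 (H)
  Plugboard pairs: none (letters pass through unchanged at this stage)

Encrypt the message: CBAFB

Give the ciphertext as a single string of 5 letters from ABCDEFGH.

Char 1 ('C'): step: R->3, L=7; C->plug->C->R->F->L->G->refl->F->L'->G->R'->G->plug->G
Char 2 ('B'): step: R->4, L=7; B->plug->B->R->E->L->E->refl->H->L'->A->R'->E->plug->E
Char 3 ('A'): step: R->5, L=7; A->plug->A->R->D->L->B->refl->A->L'->C->R'->C->plug->C
Char 4 ('F'): step: R->6, L=7; F->plug->F->R->F->L->G->refl->F->L'->G->R'->C->plug->C
Char 5 ('B'): step: R->7, L=7; B->plug->B->R->F->L->G->refl->F->L'->G->R'->H->plug->H

Answer: GECCH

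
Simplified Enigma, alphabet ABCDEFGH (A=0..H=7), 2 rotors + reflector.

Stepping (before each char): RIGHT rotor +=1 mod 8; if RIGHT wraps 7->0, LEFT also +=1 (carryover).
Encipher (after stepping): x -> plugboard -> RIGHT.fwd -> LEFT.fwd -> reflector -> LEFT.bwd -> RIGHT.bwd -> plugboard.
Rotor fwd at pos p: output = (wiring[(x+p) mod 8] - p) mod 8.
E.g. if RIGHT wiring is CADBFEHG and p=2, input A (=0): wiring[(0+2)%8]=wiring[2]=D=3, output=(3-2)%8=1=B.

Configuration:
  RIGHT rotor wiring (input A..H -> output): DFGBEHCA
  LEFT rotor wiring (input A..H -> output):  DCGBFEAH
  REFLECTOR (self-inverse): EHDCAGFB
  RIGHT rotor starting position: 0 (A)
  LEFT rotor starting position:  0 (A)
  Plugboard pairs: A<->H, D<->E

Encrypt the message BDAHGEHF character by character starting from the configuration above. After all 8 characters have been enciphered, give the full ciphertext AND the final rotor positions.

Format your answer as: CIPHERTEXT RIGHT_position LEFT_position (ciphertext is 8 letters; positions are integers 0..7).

Char 1 ('B'): step: R->1, L=0; B->plug->B->R->F->L->E->refl->A->L'->G->R'->E->plug->D
Char 2 ('D'): step: R->2, L=0; D->plug->E->R->A->L->D->refl->C->L'->B->R'->G->plug->G
Char 3 ('A'): step: R->3, L=0; A->plug->H->R->D->L->B->refl->H->L'->H->R'->D->plug->E
Char 4 ('H'): step: R->4, L=0; H->plug->A->R->A->L->D->refl->C->L'->B->R'->F->plug->F
Char 5 ('G'): step: R->5, L=0; G->plug->G->R->E->L->F->refl->G->L'->C->R'->A->plug->H
Char 6 ('E'): step: R->6, L=0; E->plug->D->R->H->L->H->refl->B->L'->D->R'->F->plug->F
Char 7 ('H'): step: R->7, L=0; H->plug->A->R->B->L->C->refl->D->L'->A->R'->G->plug->G
Char 8 ('F'): step: R->0, L->1 (L advanced); F->plug->F->R->H->L->C->refl->D->L'->E->R'->E->plug->D
Final: ciphertext=DGEFHFGD, RIGHT=0, LEFT=1

Answer: DGEFHFGD 0 1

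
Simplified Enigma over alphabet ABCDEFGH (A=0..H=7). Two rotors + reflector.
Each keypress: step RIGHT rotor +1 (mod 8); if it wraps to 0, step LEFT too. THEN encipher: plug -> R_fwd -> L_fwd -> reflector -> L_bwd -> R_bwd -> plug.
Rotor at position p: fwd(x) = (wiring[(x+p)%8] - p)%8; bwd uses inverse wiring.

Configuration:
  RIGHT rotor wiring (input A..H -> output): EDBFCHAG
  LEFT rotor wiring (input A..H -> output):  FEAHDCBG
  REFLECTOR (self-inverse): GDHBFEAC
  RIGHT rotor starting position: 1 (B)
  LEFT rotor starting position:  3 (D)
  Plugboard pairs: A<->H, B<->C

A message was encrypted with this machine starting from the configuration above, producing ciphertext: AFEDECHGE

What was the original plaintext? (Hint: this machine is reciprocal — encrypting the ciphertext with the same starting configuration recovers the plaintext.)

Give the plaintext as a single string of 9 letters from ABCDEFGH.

Answer: CEFGADFDG

Derivation:
Char 1 ('A'): step: R->2, L=3; A->plug->H->R->B->L->A->refl->G->L'->D->R'->B->plug->C
Char 2 ('F'): step: R->3, L=3; F->plug->F->R->B->L->A->refl->G->L'->D->R'->E->plug->E
Char 3 ('E'): step: R->4, L=3; E->plug->E->R->A->L->E->refl->F->L'->H->R'->F->plug->F
Char 4 ('D'): step: R->5, L=3; D->plug->D->R->H->L->F->refl->E->L'->A->R'->G->plug->G
Char 5 ('E'): step: R->6, L=3; E->plug->E->R->D->L->G->refl->A->L'->B->R'->H->plug->A
Char 6 ('C'): step: R->7, L=3; C->plug->B->R->F->L->C->refl->H->L'->C->R'->D->plug->D
Char 7 ('H'): step: R->0, L->4 (L advanced); H->plug->A->R->E->L->B->refl->D->L'->H->R'->F->plug->F
Char 8 ('G'): step: R->1, L=4; G->plug->G->R->F->L->A->refl->G->L'->B->R'->D->plug->D
Char 9 ('E'): step: R->2, L=4; E->plug->E->R->G->L->E->refl->F->L'->C->R'->G->plug->G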